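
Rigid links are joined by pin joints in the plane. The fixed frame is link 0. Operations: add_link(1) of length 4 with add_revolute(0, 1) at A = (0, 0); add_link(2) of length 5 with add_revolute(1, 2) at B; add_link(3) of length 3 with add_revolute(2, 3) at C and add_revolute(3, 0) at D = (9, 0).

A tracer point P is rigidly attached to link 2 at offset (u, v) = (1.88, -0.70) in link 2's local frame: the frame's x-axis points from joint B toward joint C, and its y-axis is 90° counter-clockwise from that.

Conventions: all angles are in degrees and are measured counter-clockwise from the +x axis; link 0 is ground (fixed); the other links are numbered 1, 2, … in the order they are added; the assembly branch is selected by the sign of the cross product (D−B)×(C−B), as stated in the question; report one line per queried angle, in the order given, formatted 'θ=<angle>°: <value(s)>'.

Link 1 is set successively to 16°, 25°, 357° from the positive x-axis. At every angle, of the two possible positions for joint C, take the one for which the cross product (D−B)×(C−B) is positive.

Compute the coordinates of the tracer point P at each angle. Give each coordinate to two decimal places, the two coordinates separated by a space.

A=(0,0), D=(9.00,0)
θ=16°: B = A + 4.00·(cos16°, sin16°) = (3.8450, 1.1025)
θ=16°: |BD| = 5.2715
θ=16°: circle(B,5.00) ∩ circle(D,3.00): a=4.1534, h=2.7838
θ=16°:   candidates: C₊=(8.4888,2.9561) cross=14.675; C₋=(7.3243,-2.4884) cross=-14.675
θ=16°:   branch + wants cross > 0 → take C=(8.4888,2.9561) (cross=14.675)
θ=16°: ex = (C−B)/|BC| = (0.9287,0.3707); ey = (-0.3707,0.9287)
θ=16°: P = B + 1.88·ex + -0.70·ey = (5.8506,1.1494)
θ=25°: B = A + 4.00·(cos25°, sin25°) = (3.6252, 1.6905)
θ=25°: |BD| = 5.6343
θ=25°: circle(B,5.00) ∩ circle(D,3.00): a=4.2370, h=2.6547
θ=25°:   candidates: C₊=(8.4636,2.9516) cross=14.958; C₋=(6.8706,-2.1132) cross=-14.958
θ=25°:   branch + wants cross > 0 → take C=(8.4636,2.9516) (cross=14.958)
θ=25°: ex = (C−B)/|BC| = (0.9677,0.2522); ey = (-0.2522,0.9677)
θ=25°: P = B + 1.88·ex + -0.70·ey = (5.6210,1.4873)
θ=357°: B = A + 4.00·(cos357°, sin357°) = (3.9945, -0.2093)
θ=357°: |BD| = 5.0099
θ=357°: circle(B,5.00) ∩ circle(D,3.00): a=4.1018, h=2.8593
θ=357°:   candidates: C₊=(7.9732,2.8188) cross=14.325; C₋=(8.2122,-2.8947) cross=-14.325
θ=357°:   branch + wants cross > 0 → take C=(7.9732,2.8188) (cross=14.325)
θ=357°: ex = (C−B)/|BC| = (0.7957,0.6056); ey = (-0.6056,0.7957)
θ=357°: P = B + 1.88·ex + -0.70·ey = (5.9145,0.3722)

θ=16°: 5.85 1.15
θ=25°: 5.62 1.49
θ=357°: 5.91 0.37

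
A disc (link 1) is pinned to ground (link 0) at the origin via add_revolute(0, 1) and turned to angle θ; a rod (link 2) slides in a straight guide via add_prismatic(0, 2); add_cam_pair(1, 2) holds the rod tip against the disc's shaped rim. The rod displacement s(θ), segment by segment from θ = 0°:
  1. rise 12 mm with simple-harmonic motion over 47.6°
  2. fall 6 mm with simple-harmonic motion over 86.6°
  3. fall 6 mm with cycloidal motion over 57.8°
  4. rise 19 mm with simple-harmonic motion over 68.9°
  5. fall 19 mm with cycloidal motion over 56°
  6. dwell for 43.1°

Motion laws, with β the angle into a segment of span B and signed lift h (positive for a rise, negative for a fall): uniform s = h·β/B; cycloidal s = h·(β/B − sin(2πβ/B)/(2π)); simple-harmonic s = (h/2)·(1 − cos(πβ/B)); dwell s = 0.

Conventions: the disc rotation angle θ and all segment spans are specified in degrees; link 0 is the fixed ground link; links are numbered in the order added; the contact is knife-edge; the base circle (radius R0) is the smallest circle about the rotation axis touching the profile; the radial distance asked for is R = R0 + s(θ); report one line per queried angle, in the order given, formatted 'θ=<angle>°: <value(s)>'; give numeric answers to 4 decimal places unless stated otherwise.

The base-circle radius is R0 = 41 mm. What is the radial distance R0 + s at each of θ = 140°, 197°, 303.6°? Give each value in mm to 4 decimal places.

segment 1 (0° to 47.6°, simple-harmonic, h = 12) is passed completely: s = 0.0000 + (12) = 12.0000
segment 2 (47.6° to 134.2°, simple-harmonic, h = -6) is passed completely: s = 12.0000 + (-6) = 6.0000
θ = 140° falls in segment 3 (134.2° to 192°, cycloidal, h = -6): β = 140 − 134.2 = 5.8°, B = 57.8°; Δs = -6·(0.1003 − sin(2π·0.1003)/(2π)) = -0.0391; s = 6.0000 − 0.0391 = 5.9609
segment 3 (134.2° to 192°, cycloidal, h = -6) is passed completely: s = 6.0000 + (-6) = 0.0000
θ = 197° falls in segment 4 (192° to 260.9°, simple-harmonic, h = 19): β = 197 − 192 = 5°, B = 68.9°; Δs = 19/2·(1 − cos(π·0.0726)) = 0.2458; s = 0.0000 + 0.2458 = 0.2458
segment 4 (192° to 260.9°, simple-harmonic, h = 19) is passed completely: s = 0.0000 + (19) = 19.0000
θ = 303.6° falls in segment 5 (260.9° to 316.9°, cycloidal, h = -19): β = 303.6 − 260.9 = 42.7°, B = 56°; Δs = -19·(0.7625 − sin(2π·0.7625)/(2π)) = -17.5021; s = 19.0000 − 17.5021 = 1.4979
θ=140°: R = R0 + s = 41 + 5.9609 = 46.9609
θ=197°: R = R0 + s = 41 + 0.2458 = 41.2458
θ=303.6°: R = R0 + s = 41 + 1.4979 = 42.4979

θ=140°: 46.9609
θ=197°: 41.2458
θ=303.6°: 42.4979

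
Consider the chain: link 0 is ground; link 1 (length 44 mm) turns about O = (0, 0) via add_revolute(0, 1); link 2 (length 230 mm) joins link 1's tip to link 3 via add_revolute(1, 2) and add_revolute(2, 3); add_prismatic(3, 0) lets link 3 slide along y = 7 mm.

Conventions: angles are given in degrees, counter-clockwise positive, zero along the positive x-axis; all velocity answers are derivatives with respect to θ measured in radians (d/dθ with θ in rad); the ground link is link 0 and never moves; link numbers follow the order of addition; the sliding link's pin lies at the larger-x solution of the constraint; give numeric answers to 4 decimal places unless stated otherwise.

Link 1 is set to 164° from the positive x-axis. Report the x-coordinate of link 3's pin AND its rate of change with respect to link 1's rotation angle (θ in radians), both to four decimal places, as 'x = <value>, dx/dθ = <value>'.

geometry: r = 44 mm, L = 230 mm, e = 7 mm
crank pin P = (r cos θ, r sin θ) = (-42.295515, 12.128044)
h = r sin θ − e = 12.128044 − 7 = 5.128044
x = r cos θ + √(L² − h²) = -42.295515 + 229.942826 = 187.647311
dx/dθ = −r sin θ − h·r cos θ/√(L² − h²) (θ in radians; h = 5.128044) = -11.184795

x = 187.6473, dx/dθ = -11.1848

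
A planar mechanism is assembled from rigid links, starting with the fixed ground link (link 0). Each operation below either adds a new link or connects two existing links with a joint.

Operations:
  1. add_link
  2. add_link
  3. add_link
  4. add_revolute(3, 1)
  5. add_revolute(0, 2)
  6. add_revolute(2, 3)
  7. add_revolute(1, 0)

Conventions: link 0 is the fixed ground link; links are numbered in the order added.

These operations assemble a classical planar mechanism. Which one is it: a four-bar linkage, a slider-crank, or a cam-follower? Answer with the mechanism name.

links: 4 (incl. ground); joints: 4 revolute, 0 prismatic, 0 higher (cam) pair, forming one closed loop
4 links in a single 4R loop → four-bar linkage

four-bar linkage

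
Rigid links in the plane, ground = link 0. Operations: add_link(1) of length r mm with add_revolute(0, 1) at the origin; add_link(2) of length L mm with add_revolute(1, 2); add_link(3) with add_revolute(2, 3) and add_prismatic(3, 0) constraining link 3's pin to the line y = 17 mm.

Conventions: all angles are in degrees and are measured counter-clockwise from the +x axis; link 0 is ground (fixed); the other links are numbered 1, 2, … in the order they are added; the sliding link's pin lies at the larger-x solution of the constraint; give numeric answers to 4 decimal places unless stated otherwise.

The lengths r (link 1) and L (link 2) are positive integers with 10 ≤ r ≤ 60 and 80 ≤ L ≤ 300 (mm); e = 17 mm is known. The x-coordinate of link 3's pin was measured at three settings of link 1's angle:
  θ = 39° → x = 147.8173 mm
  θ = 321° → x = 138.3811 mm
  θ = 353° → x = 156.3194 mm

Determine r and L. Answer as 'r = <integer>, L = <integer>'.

constraint per measurement: (x − r cos θ)² + (r sin θ − e)² = L²
subtracting the θ₁ and θ₂ equations cancels the r² and L² terms:
r = (x₁² − x₂²) / (2[(x₁cos θ₁ + e sin θ₁) − (x₂cos θ₂ + e sin θ₂)]) = 46.9998 → r = 47
L² = (x₁ − r cos θ₁)² + (r sin θ₁ − e)² = 12543.9921 → L = 112.0000 → L = 112
check at θ₃=353°: x = 156.3194 (printed 156.3194) ✓

r = 47, L = 112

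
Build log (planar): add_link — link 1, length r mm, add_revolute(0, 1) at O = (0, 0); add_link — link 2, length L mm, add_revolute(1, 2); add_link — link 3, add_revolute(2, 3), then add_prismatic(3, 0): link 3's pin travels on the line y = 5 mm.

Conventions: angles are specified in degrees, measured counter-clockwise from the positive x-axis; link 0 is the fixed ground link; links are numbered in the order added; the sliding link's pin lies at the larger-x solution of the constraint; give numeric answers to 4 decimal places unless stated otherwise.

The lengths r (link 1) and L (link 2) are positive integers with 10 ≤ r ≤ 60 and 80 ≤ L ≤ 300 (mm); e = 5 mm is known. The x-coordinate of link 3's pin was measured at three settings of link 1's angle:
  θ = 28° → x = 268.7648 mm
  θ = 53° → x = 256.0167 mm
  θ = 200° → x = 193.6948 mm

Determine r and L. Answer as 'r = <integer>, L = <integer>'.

constraint per measurement: (x − r cos θ)² + (r sin θ − e)² = L²
subtracting the θ₁ and θ₂ equations cancels the r² and L² terms:
r = (x₁² − x₂²) / (2[(x₁cos θ₁ + e sin θ₁) − (x₂cos θ₂ + e sin θ₂)]) = 41.0001 → r = 41
L² = (x₁ − r cos θ₁)² + (r sin θ₁ − e)² = 54289.0053 → L = 233.0000 → L = 233
check at θ₃=200°: x = 193.6948 (printed 193.6948) ✓

r = 41, L = 233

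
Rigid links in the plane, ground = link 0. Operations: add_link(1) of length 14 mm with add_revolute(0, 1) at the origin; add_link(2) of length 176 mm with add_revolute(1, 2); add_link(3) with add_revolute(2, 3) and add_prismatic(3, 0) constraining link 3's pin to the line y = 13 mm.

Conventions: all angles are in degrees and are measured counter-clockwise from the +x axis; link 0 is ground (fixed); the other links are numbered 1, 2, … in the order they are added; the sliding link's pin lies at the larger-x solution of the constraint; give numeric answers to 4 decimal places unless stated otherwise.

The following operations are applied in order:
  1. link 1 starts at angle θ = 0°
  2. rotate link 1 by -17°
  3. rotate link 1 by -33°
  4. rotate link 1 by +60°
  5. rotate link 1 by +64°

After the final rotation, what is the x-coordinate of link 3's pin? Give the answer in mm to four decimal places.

geometry: r = 14 mm, L = 176 mm, e = 13 mm; θ starts at 0°
rotate link 1 by -17°: θ ← 0° -17° = -17°
rotate link 1 by -33°: θ ← -17° -33° = -50°
rotate link 1 by +60°: θ ← -50° +60° = 10°
rotate link 1 by +64°: θ ← 10° +64° = 74°
crank pin P = (r cos θ, r sin θ) = (3.858923, 13.457664)
h = r sin θ − e = 13.457664 − 13 = 0.457664
x = r cos θ + √(L² − h²) = 3.858923 + 175.999405 = 179.858328

179.8583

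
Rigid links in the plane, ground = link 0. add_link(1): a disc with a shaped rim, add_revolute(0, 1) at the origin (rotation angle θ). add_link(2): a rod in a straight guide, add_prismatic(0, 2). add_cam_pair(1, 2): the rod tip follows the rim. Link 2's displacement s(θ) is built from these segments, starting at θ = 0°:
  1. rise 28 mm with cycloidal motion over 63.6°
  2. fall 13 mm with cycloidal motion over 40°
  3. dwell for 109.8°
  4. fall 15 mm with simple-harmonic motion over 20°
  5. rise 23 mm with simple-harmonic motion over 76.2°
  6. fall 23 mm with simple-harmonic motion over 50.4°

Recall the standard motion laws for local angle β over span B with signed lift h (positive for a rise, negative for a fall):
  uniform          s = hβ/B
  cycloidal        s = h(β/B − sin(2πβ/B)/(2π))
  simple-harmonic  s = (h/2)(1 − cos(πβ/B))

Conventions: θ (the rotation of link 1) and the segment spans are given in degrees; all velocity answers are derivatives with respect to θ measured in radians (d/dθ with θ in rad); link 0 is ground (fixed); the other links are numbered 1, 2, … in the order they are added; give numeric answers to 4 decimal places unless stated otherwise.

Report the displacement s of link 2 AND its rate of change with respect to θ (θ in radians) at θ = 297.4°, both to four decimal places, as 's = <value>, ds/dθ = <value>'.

segment 1 (0° to 63.6°, cycloidal, h = 28) is passed completely: s = 0.0000 + (28) = 28.0000
segment 2 (63.6° to 103.6°, cycloidal, h = -13) is passed completely: s = 28.0000 + (-13) = 15.0000
segment 3 (103.6° to 213.4°, dwell): s unchanged at 15.0000
segment 4 (213.4° to 233.4°, simple-harmonic, h = -15) is passed completely: s = 15.0000 + (-15) = 0.0000
θ = 297.4° falls in segment 5 (233.4° to 309.6°, simple-harmonic, h = 23): β = 297.4 − 233.4 = 64°, B = 76.2°; Δs = 23/2·(1 − cos(π·0.8399)) = 21.5757; s = 0.0000 + 21.5757 = 21.5757
velocity in seg [233.4°–309.6°] (simple-harmonic), θ in radians: β = 64° = 1.1170 rad, B = 76.2° = 1.3299 rad; ds/dθ = (πh/(2B)) sin(πβ/B) = (π·23/(2·1.3299)) sin(π·0.8399) = 13.094860 mm/rad

s = 21.5757, ds/dθ = 13.0949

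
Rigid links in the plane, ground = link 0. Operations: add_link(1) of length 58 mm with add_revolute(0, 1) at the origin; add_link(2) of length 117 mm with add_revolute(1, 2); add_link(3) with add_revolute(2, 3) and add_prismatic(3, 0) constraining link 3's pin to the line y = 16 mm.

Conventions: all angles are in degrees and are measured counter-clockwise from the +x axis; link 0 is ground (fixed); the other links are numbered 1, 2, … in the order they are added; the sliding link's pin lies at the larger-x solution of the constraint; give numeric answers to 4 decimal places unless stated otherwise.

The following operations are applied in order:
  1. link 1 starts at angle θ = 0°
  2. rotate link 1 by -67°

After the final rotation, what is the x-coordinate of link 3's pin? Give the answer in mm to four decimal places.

geometry: r = 58 mm, L = 117 mm, e = 16 mm; θ starts at 0°
rotate link 1 by -67°: θ ← 0° -67° = -67°
crank pin P = (r cos θ, r sin θ) = (22.662405, -53.389282)
h = r sin θ − e = -53.389282 − 16 = -69.389282
x = r cos θ + √(L² − h²) = 22.662405 + 94.202588 = 116.864994

116.8650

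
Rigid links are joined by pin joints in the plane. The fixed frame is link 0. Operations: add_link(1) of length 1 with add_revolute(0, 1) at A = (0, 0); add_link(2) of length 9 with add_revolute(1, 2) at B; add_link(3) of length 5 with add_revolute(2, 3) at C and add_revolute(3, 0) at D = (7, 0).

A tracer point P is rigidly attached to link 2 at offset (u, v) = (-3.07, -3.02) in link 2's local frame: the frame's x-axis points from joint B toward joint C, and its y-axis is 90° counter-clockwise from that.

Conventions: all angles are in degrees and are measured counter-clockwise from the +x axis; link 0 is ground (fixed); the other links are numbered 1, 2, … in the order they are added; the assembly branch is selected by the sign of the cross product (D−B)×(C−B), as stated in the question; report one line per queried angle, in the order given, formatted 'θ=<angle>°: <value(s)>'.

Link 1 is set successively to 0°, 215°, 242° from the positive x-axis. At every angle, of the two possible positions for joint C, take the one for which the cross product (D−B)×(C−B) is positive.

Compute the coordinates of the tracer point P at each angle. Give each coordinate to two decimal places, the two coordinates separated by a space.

A=(0,0), D=(7.00,0)
θ=0°: B = A + 1.00·(cos0°, sin0°) = (1.0000, 0.0000)
θ=0°: |BD| = 6.0000
θ=0°: circle(B,9.00) ∩ circle(D,5.00): a=7.6667, h=4.7140
θ=0°:   candidates: C₊=(8.6667,4.7140) cross=28.284; C₋=(8.6667,-4.7140) cross=-28.284
θ=0°:   branch + wants cross > 0 → take C=(8.6667,4.7140) (cross=28.284)
θ=0°: ex = (C−B)/|BC| = (0.8519,0.5238); ey = (-0.5238,0.8519)
θ=0°: P = B + -3.07·ex + -3.02·ey = (-0.0334,-4.1806)
θ=215°: B = A + 1.00·(cos215°, sin215°) = (-0.8192, -0.5736)
θ=215°: |BD| = 7.8402
θ=215°: circle(B,9.00) ∩ circle(D,5.00): a=7.4914, h=4.9878
θ=215°:   candidates: C₊=(6.2873,4.9489) cross=39.105; C₋=(7.0171,-5.0000) cross=-39.105
θ=215°:   branch + wants cross > 0 → take C=(6.2873,4.9489) (cross=39.105)
θ=215°: ex = (C−B)/|BC| = (0.7896,0.6136); ey = (-0.6136,0.7896)
θ=215°: P = B + -3.07·ex + -3.02·ey = (-1.3901,-4.8420)
θ=242°: B = A + 1.00·(cos242°, sin242°) = (-0.4695, -0.8829)
θ=242°: |BD| = 7.5215
θ=242°: circle(B,9.00) ∩ circle(D,5.00): a=7.4834, h=4.9999
θ=242°:   candidates: C₊=(6.3753,4.9608) cross=37.606; C₋=(7.5491,-4.9698) cross=-37.606
θ=242°:   branch + wants cross > 0 → take C=(6.3753,4.9608) (cross=37.606)
θ=242°: ex = (C−B)/|BC| = (0.7605,0.6493); ey = (-0.6493,0.7605)
θ=242°: P = B + -3.07·ex + -3.02·ey = (-0.8434,-5.1731)

θ=0°: -0.03 -4.18
θ=215°: -1.39 -4.84
θ=242°: -0.84 -5.17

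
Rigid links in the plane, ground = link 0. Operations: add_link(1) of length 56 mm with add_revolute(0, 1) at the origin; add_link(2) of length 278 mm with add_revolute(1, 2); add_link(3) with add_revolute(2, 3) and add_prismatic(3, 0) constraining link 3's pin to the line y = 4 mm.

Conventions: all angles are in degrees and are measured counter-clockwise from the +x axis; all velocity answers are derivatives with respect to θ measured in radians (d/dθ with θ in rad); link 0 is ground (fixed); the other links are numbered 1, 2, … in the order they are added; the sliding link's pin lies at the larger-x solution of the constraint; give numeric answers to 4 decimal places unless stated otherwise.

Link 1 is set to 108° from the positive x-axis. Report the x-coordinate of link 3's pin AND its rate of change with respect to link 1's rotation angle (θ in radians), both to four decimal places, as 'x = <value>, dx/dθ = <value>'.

geometry: r = 56 mm, L = 278 mm, e = 4 mm
crank pin P = (r cos θ, r sin θ) = (-17.304952, 53.259165)
h = r sin θ − e = 53.259165 − 4 = 49.259165
x = r cos θ + √(L² − h²) = -17.304952 + 273.601050 = 256.296099
dx/dθ = −r sin θ − h·r cos θ/√(L² − h²) (θ in radians; h = 49.259165) = -50.143579

x = 256.2961, dx/dθ = -50.1436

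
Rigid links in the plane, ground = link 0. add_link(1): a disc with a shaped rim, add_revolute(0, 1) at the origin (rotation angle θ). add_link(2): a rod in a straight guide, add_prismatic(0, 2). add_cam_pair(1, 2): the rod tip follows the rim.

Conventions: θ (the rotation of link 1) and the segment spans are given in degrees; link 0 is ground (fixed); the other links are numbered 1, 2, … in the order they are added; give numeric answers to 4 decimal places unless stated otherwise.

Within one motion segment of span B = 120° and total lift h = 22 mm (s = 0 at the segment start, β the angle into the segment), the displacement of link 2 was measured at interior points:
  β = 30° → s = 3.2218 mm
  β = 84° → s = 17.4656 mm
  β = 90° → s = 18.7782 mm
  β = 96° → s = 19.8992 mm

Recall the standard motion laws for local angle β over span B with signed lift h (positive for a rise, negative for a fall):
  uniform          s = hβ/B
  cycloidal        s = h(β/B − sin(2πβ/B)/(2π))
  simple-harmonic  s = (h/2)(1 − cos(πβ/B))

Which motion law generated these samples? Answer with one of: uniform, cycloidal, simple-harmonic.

candidates at β/B = r: uniform s = h·r (linear in β); cycloidal s = h·(r − sin(2πr)/(2π)); simple-harmonic s = (h/2)(1 − cos(πr))
β=30°: printed 3.2218 | uniform 5.5000, cycloidal 1.9986, simple-harmonic 3.2218
β=84°: printed 17.4656 | uniform 15.4000, cycloidal 18.7300, simple-harmonic 17.4656
β=90°: printed 18.7782 | uniform 16.5000, cycloidal 20.0014, simple-harmonic 18.7782
β=96°: printed 19.8992 | uniform 17.6000, cycloidal 20.9300, simple-harmonic 19.8992
only one law matches every sample → simple-harmonic

simple-harmonic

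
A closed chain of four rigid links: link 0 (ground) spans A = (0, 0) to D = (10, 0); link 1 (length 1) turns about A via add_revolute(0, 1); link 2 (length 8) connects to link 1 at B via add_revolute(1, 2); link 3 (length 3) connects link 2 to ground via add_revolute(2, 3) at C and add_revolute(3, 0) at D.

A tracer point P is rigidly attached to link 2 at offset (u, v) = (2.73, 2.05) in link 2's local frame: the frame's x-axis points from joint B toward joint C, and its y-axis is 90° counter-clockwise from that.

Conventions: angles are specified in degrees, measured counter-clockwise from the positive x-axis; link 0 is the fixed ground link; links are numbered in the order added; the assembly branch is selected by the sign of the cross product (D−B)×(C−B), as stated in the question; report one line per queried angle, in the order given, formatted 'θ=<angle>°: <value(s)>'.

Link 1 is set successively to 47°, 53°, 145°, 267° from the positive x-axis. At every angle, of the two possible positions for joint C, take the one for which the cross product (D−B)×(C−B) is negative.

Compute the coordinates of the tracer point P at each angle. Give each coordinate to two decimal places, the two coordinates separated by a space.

A=(0,0), D=(10.00,0)
θ=47°: B = A + 1.00·(cos47°, sin47°) = (0.6820, 0.7314)
θ=47°: |BD| = 9.3467
θ=47°: circle(B,8.00) ∩ circle(D,3.00): a=7.6156, h=2.4502
θ=47°:   candidates: C₊=(8.4659,2.5781) cross=22.901; C₋=(8.0825,-2.3072) cross=-22.901
θ=47°:   branch - wants cross < 0 → take C=(8.0825,-2.3072) (cross=-22.901)
θ=47°: ex = (C−B)/|BC| = (0.9251,-0.3798); ey = (0.3798,0.9251)
θ=47°: P = B + 2.73·ex + 2.05·ey = (3.9860,1.5908)
θ=53°: B = A + 1.00·(cos53°, sin53°) = (0.6018, 0.7986)
θ=53°: |BD| = 9.4321
θ=53°: circle(B,8.00) ∩ circle(D,3.00): a=7.6316, h=2.3997
θ=53°:   candidates: C₊=(8.4092,2.5435) cross=22.634; C₋=(8.0028,-2.2386) cross=-22.634
θ=53°:   branch - wants cross < 0 → take C=(8.0028,-2.2386) (cross=-22.634)
θ=53°: ex = (C−B)/|BC| = (0.9251,-0.3797); ey = (0.3797,0.9251)
θ=53°: P = B + 2.73·ex + 2.05·ey = (3.9057,1.6587)
θ=145°: B = A + 1.00·(cos145°, sin145°) = (-0.8192, 0.5736)
θ=145°: |BD| = 10.8343
θ=145°: circle(B,8.00) ∩ circle(D,3.00): a=7.9554, h=0.8436
θ=145°:   candidates: C₊=(7.1697,0.9948) cross=9.140; C₋=(7.0804,-0.6900) cross=-9.140
θ=145°:   branch - wants cross < 0 → take C=(7.0804,-0.6900) (cross=-9.140)
θ=145°: ex = (C−B)/|BC| = (0.9874,-0.1579); ey = (0.1579,0.9874)
θ=145°: P = B + 2.73·ex + 2.05·ey = (2.2004,2.1666)
θ=267°: B = A + 1.00·(cos267°, sin267°) = (-0.0523, -0.9986)
θ=267°: |BD| = 10.1018
θ=267°: circle(B,8.00) ∩ circle(D,3.00): a=7.7732, h=1.8914
θ=267°:   candidates: C₊=(7.4958,1.6520) cross=19.107; C₋=(7.8698,-2.1124) cross=-19.107
θ=267°:   branch - wants cross < 0 → take C=(7.8698,-2.1124) (cross=-19.107)
θ=267°: ex = (C−B)/|BC| = (0.9903,-0.1392); ey = (0.1392,0.9903)
θ=267°: P = B + 2.73·ex + 2.05·ey = (2.9365,0.6513)

θ=47°: 3.99 1.59
θ=53°: 3.91 1.66
θ=145°: 2.20 2.17
θ=267°: 2.94 0.65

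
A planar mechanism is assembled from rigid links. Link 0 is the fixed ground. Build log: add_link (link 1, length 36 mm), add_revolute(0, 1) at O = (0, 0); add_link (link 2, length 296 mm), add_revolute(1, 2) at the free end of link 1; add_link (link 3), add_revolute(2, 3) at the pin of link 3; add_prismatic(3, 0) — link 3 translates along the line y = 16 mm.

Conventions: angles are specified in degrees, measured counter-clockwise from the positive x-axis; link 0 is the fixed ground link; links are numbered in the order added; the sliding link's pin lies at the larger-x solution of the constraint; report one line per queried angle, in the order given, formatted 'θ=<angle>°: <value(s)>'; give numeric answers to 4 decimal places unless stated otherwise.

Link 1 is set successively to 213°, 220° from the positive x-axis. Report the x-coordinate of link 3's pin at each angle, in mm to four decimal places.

geometry: r = 36 mm, L = 296 mm, e = 16 mm
θ=213°: crank pin P = (r cos θ, r sin θ) = (-30.192140, -19.607005)
θ=213°: h = r sin θ − e = -19.607005 − 16 = -35.607005
θ=213°: x = r cos θ + √(L² − h²) = -30.192140 + 293.850542 = 263.658402
θ=220°: crank pin P = (r cos θ, r sin θ) = (-27.577600, -23.140354)
θ=220°: h = r sin θ − e = -23.140354 − 16 = -39.140354
θ=220°: x = r cos θ + √(L² − h²) = -27.577600 + 293.400806 = 265.823206

θ=213°: 263.6584
θ=220°: 265.8232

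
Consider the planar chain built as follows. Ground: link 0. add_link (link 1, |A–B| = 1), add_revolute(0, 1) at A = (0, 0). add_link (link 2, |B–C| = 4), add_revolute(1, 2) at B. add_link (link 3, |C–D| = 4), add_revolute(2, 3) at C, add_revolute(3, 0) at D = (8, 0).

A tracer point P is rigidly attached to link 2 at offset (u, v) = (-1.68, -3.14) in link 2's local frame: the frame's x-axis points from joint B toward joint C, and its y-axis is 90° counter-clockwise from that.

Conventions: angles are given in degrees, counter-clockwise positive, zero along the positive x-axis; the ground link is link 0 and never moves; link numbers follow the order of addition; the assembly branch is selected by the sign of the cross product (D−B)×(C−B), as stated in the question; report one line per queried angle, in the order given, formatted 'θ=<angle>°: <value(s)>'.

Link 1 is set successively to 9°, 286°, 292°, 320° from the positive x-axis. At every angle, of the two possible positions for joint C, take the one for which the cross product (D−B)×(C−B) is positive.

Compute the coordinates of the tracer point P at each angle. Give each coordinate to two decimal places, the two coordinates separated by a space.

A=(0,0), D=(8.00,0)
θ=9°: B = A + 1.00·(cos9°, sin9°) = (0.9877, 0.1564)
θ=9°: |BD| = 7.0141
θ=9°: circle(B,4.00) ∩ circle(D,4.00): a=3.5070, h=1.9237
θ=9°:   candidates: C₊=(4.5367,2.0015) cross=13.493; C₋=(4.4509,-1.8450) cross=-13.493
θ=9°:   branch + wants cross > 0 → take C=(4.5367,2.0015) (cross=13.493)
θ=9°: ex = (C−B)/|BC| = (0.8873,0.4613); ey = (-0.4613,0.8873)
θ=9°: P = B + -1.68·ex + -3.14·ey = (0.9454,-3.4045)
θ=286°: B = A + 1.00·(cos286°, sin286°) = (0.2756, -0.9613)
θ=286°: |BD| = 7.7839
θ=286°: circle(B,4.00) ∩ circle(D,4.00): a=3.8920, h=0.9233
θ=286°:   candidates: C₊=(4.0238,0.4356) cross=7.187; C₋=(4.2518,-1.3969) cross=-7.187
θ=286°:   branch + wants cross > 0 → take C=(4.0238,0.4356) (cross=7.187)
θ=286°: ex = (C−B)/|BC| = (0.9370,0.3492); ey = (-0.3492,0.9370)
θ=286°: P = B + -1.68·ex + -3.14·ey = (-0.2020,-4.4903)
θ=292°: B = A + 1.00·(cos292°, sin292°) = (0.3746, -0.9272)
θ=292°: |BD| = 7.6816
θ=292°: circle(B,4.00) ∩ circle(D,4.00): a=3.8408, h=1.1173
θ=292°:   candidates: C₊=(4.0524,0.6456) cross=8.583; C₋=(4.3222,-1.5728) cross=-8.583
θ=292°:   branch + wants cross > 0 → take C=(4.0524,0.6456) (cross=8.583)
θ=292°: ex = (C−B)/|BC| = (0.9195,0.3932); ey = (-0.3932,0.9195)
θ=292°: P = B + -1.68·ex + -3.14·ey = (0.0645,-4.4748)
θ=320°: B = A + 1.00·(cos320°, sin320°) = (0.7660, -0.6428)
θ=320°: |BD| = 7.2625
θ=320°: circle(B,4.00) ∩ circle(D,4.00): a=3.6312, h=1.6776
θ=320°:   candidates: C₊=(4.2345,1.3496) cross=12.183; C₋=(4.5315,-1.9924) cross=-12.183
θ=320°:   branch + wants cross > 0 → take C=(4.2345,1.3496) (cross=12.183)
θ=320°: ex = (C−B)/|BC| = (0.8671,0.4981); ey = (-0.4981,0.8671)
θ=320°: P = B + -1.68·ex + -3.14·ey = (0.8733,-4.2024)

θ=9°: 0.95 -3.40
θ=286°: -0.20 -4.49
θ=292°: 0.06 -4.47
θ=320°: 0.87 -4.20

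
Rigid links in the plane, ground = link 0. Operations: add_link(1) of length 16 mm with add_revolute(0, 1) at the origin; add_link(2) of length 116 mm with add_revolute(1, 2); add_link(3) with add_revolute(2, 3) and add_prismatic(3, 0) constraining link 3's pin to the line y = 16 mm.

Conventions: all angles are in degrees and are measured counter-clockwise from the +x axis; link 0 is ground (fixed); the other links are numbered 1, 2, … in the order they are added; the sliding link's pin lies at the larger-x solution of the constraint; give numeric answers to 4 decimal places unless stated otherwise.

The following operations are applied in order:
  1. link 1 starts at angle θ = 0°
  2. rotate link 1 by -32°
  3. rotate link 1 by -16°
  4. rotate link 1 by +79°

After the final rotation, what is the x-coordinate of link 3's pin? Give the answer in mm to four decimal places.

geometry: r = 16 mm, L = 116 mm, e = 16 mm; θ starts at 0°
rotate link 1 by -32°: θ ← 0° -32° = -32°
rotate link 1 by -16°: θ ← -32° -16° = -48°
rotate link 1 by +79°: θ ← -48° +79° = 31°
crank pin P = (r cos θ, r sin θ) = (13.714677, 8.240609)
h = r sin θ − e = 8.240609 − 16 = -7.759391
x = r cos θ + √(L² − h²) = 13.714677 + 115.740191 = 129.454868

129.4549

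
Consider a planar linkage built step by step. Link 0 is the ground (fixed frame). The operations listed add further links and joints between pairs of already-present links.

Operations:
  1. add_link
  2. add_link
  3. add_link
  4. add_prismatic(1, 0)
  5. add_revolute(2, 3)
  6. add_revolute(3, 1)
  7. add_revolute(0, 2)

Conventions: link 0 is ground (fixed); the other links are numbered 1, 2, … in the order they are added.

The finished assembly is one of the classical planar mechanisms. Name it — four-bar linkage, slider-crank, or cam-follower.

links: 4 (incl. ground); joints: 3 revolute, 1 prismatic, 0 higher (cam) pair, forming one closed loop
4 links, 3 revolutes + 1 prismatic in one loop → slider-crank

slider-crank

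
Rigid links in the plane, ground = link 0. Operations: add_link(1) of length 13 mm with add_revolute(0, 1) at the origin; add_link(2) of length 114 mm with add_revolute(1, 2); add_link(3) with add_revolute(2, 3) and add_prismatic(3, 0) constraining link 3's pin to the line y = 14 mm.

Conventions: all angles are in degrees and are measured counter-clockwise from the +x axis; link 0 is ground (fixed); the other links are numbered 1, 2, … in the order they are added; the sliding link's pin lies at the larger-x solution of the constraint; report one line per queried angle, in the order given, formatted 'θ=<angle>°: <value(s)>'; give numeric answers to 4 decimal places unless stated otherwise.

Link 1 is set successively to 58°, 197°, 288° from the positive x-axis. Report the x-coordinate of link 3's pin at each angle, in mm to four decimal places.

geometry: r = 13 mm, L = 114 mm, e = 14 mm
θ=58°: crank pin P = (r cos θ, r sin θ) = (6.888950, 11.024625)
θ=58°: h = r sin θ − e = 11.024625 − 14 = -2.975375
θ=58°: x = r cos θ + √(L² − h²) = 6.888950 + 113.961165 = 120.850116
θ=197°: crank pin P = (r cos θ, r sin θ) = (-12.431962, -3.800832)
θ=197°: h = r sin θ − e = -3.800832 − 14 = -17.800832
θ=197°: x = r cos θ + √(L² − h²) = -12.431962 + 112.601645 = 100.169683
θ=288°: crank pin P = (r cos θ, r sin θ) = (4.017221, -12.363735)
θ=288°: h = r sin θ − e = -12.363735 − 14 = -26.363735
θ=288°: x = r cos θ + √(L² − h²) = 4.017221 + 110.909664 = 114.926885

θ=58°: 120.8501
θ=197°: 100.1697
θ=288°: 114.9269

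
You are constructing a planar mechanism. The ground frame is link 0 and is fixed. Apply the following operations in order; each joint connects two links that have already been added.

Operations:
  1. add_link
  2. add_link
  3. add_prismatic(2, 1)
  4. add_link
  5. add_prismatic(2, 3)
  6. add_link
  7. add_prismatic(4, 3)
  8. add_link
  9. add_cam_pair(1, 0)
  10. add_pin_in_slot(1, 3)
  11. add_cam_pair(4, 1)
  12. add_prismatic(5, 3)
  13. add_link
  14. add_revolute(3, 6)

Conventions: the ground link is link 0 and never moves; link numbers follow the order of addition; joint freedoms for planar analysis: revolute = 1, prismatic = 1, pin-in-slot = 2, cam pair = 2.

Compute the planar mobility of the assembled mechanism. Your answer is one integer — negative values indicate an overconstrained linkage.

link 0 = ground. State L|J1|J2 = 1|0|0
+link1  2|0|0
+link2  3|0|0
P(2,1) f=1→J1  3|1|0
+link3  4|1|0
P(2,3) f=1→J1  4|2|0
+link4  5|2|0
P(4,3) f=1→J1  5|3|0
+link5  6|3|0
C(1,0) f=2→J2  6|3|1
PS(1,3) f=2→J2  6|3|2
C(4,1) f=2→J2  6|3|3
P(5,3) f=1→J1  6|4|3
+link6  7|4|3
R(3,6) f=1→J1  7|5|3
M = 3(7−1)−2·5−3 = 18−10−3 = 5

M = 5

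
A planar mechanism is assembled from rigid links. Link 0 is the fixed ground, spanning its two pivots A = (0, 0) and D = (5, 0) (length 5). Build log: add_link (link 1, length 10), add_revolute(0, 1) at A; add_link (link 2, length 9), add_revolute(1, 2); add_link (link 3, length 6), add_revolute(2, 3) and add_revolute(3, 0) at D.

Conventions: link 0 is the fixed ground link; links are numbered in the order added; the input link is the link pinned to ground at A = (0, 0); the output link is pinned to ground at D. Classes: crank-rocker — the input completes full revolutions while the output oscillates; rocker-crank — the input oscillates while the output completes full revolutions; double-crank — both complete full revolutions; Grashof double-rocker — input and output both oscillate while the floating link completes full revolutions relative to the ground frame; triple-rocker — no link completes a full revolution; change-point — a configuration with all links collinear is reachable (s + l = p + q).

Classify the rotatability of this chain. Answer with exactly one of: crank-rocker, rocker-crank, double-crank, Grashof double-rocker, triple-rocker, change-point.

lengths: ground=5, input=10, coupler=9, output=6
sorted: s=5 (shortest), l=10 (longest), p+q=15
s + l = 15 vs p + q = 15
s + l = p + q → change-point (collinear configuration reachable)

change-point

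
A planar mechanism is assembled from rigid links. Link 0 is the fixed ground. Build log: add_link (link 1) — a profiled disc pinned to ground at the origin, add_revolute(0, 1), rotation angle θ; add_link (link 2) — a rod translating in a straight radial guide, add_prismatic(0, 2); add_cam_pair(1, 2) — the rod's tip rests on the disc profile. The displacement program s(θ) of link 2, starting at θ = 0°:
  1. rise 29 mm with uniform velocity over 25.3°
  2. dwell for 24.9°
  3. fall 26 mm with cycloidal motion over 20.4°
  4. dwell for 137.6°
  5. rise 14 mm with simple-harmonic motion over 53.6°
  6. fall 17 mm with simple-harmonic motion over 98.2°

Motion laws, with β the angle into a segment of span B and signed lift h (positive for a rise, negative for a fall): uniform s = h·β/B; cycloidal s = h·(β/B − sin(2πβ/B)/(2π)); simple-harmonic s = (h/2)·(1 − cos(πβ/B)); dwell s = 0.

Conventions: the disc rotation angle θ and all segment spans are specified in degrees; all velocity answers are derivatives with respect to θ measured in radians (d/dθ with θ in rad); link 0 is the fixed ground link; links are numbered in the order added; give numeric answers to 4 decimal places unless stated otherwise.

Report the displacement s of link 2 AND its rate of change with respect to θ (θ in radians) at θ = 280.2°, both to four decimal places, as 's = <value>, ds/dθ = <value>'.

seg 1 [0°–25.3°] uniform, h=29: full span → s += 29 → s = 29.0000
seg 2 [25.3°–50.2°] dwell: s stays 29.0000
seg 3 [50.2°–70.6°] cycloidal, h=-26: full span → s += -26 → s = 3.0000
seg 4 [70.6°–208.2°] dwell: s stays 3.0000
seg 5 [208.2°–261.8°] simple-harmonic, h=14: full span → s += 14 → s = 17.0000
seg 6 [261.8°–360°] simple-harmonic, h=-17: θ=280.2° here. β=18.4, B=98.2. -17/2·(1 − cos(π·0.1874)) = -1.4306 → s = 15.5694
velocity in seg [261.8°–360°] (simple-harmonic), θ in radians: β = 18.4° = 0.3211 rad, B = 98.2° = 1.7139 rad; ds/dθ = (πh/(2B)) sin(πβ/B) = (π·(-17)/(2·1.7139)) sin(π·0.1874) = -8.650852 mm/rad

s = 15.5694, ds/dθ = -8.6509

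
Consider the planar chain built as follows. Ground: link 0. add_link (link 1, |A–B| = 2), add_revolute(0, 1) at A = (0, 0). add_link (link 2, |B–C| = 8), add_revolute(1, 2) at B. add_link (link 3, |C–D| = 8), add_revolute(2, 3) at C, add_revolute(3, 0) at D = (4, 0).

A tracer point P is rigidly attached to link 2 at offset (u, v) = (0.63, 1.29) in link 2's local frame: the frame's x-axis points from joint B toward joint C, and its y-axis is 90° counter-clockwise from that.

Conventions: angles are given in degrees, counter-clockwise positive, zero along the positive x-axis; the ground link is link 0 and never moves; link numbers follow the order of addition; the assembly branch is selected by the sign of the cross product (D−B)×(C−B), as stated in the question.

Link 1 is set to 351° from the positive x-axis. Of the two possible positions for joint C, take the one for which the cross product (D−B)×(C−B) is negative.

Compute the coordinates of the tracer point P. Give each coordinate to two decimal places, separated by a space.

A=(0,0), D=(4.00,0)
B = A + 2.00·(cos351°, sin351°) = (1.9754, -0.3129)
|BD| = 2.0487
circle(B,8.00) ∩ circle(D,8.00): a=1.0243, h=7.9342
  candidates: C₊=(1.7760,7.6846) cross=16.254; C₋=(4.1994,-7.9975) cross=-16.254
  branch - wants cross < 0 → take C=(4.1994,-7.9975) (cross=-16.254)
ex = (C−B)/|BC| = (0.2780,-0.9606); ey = (0.9606,0.2780)
P = B + 0.63·ex + 1.29·ey = (3.3897,-0.5594)

3.39 -0.56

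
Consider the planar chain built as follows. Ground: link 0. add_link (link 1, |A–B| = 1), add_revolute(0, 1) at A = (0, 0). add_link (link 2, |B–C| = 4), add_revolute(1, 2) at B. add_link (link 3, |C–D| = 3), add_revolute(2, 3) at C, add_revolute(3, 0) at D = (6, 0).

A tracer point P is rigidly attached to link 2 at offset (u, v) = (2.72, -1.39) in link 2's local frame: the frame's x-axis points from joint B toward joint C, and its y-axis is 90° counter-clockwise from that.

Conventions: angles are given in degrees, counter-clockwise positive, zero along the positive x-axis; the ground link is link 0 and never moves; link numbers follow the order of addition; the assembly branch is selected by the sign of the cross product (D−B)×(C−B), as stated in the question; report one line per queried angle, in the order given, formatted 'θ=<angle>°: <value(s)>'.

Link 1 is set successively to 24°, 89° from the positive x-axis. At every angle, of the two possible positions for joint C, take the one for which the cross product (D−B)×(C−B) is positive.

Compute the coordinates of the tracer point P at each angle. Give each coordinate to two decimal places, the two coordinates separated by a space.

A=(0,0), D=(6.00,0)
θ=24°: B = A + 1.00·(cos24°, sin24°) = (0.9135, 0.4067)
θ=24°: |BD| = 5.1027
θ=24°: circle(B,4.00) ∩ circle(D,3.00): a=3.2373, h=2.3495
θ=24°:   candidates: C₊=(4.3278,2.4907) cross=11.989; C₋=(3.9532,-2.1933) cross=-11.989
θ=24°:   branch + wants cross > 0 → take C=(4.3278,2.4907) (cross=11.989)
θ=24°: ex = (C−B)/|BC| = (0.8536,0.5210); ey = (-0.5210,0.8536)
θ=24°: P = B + 2.72·ex + -1.39·ey = (3.9594,0.6374)
θ=89°: B = A + 1.00·(cos89°, sin89°) = (0.0175, 0.9998)
θ=89°: |BD| = 6.0655
θ=89°: circle(B,4.00) ∩ circle(D,3.00): a=3.6098, h=1.7232
θ=89°:   candidates: C₊=(3.8619,2.1044) cross=10.452; C₋=(3.2938,-1.2948) cross=-10.452
θ=89°:   branch + wants cross > 0 → take C=(3.8619,2.1044) (cross=10.452)
θ=89°: ex = (C−B)/|BC| = (0.9611,0.2761); ey = (-0.2761,0.9611)
θ=89°: P = B + 2.72·ex + -1.39·ey = (3.0155,0.4150)

θ=24°: 3.96 0.64
θ=89°: 3.02 0.42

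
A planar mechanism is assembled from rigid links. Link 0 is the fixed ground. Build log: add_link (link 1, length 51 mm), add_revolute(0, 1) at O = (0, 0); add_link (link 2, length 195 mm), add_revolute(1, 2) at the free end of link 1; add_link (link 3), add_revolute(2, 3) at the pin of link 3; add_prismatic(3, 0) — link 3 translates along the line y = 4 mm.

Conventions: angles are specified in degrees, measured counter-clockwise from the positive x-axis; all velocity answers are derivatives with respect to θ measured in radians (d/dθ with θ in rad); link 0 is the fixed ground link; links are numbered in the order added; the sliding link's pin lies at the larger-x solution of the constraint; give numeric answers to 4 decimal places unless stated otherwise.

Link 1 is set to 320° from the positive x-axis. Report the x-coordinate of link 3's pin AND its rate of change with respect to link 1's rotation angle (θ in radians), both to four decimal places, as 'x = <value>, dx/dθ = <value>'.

geometry: r = 51 mm, L = 195 mm, e = 4 mm
crank pin P = (r cos θ, r sin θ) = (39.068267, -32.782168)
h = r sin θ − e = -32.782168 − 4 = -36.782168
x = r cos θ + √(L² − h²) = 39.068267 + 191.499536 = 230.567802
dx/dθ = −r sin θ − h·r cos θ/√(L² − h²) (θ in radians; h = -36.782168) = 40.286184

x = 230.5678, dx/dθ = 40.2862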